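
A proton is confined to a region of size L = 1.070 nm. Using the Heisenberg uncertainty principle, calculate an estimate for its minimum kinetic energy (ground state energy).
4.531 μeV

Using the uncertainty principle to estimate ground state energy:

1. The position uncertainty is approximately the confinement size:
   Δx ≈ L = 1.070e-09 m

2. From ΔxΔp ≥ ℏ/2, the minimum momentum uncertainty is:
   Δp ≈ ℏ/(2L) = 4.928e-26 kg·m/s

3. The kinetic energy is approximately:
   KE ≈ (Δp)²/(2m) = (4.928e-26)²/(2 × 1.673e-27 kg)
   KE ≈ 7.259e-25 J = 4.531 μeV

This is an order-of-magnitude estimate of the ground state energy.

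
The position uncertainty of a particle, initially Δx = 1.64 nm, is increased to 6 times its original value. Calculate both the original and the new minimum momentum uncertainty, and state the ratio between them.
Original Δp_min = 3.215 × 10^-26 kg·m/s; new Δp'_min = 5.359 × 10^-27 kg·m/s; ratio Δp'_min/Δp_min = 1/6.

From the uncertainty principle ΔxΔp ≥ ℏ/2, the minimum momentum uncertainty is Δp_min = ℏ/(2Δx).

Original (Δx = 1.64 nm = 1.640e-09 m):
Δp_min = (1.055e-34 J·s)/(2 × 1.640e-09 m) = 3.215e-26 kg·m/s

When Δx → 6Δx:
Δp'_min = ℏ/(2 × 6Δx) = (1/6) × ℏ/(2Δx) = (1/6) × Δp_min
Δp'_min = 1/6 × 3.215e-26 kg·m/s = 5.359e-27 kg·m/s

Since Δp_min ∝ 1/Δx, when Δx is increased to 6 times its original value, Δp_min decreases to 1/6 of its original value.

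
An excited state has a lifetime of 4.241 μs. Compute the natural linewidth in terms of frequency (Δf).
18.764 kHz

Using the energy-time uncertainty principle and E = hf:
ΔEΔt ≥ ℏ/2
hΔf·Δt ≥ ℏ/2

The minimum frequency uncertainty is:
Δf = ℏ/(2hτ) = 1/(4πτ)
Δf = 1/(4π × 4.241e-06 s)
Δf = 1.876e+04 Hz = 18.764 kHz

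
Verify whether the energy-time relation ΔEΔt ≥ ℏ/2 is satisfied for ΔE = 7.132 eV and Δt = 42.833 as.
No, it violates the uncertainty relation.

Calculate the product ΔEΔt:
ΔE = 7.132 eV = 1.143e-18 J
ΔEΔt = (1.143e-18 J) × (4.283e-17 s)
ΔEΔt = 4.894e-35 J·s

Compare to the minimum allowed value ℏ/2:
ℏ/2 = 5.273e-35 J·s

Since ΔEΔt = 4.894e-35 J·s < 5.273e-35 J·s = ℏ/2,
this violates the uncertainty relation.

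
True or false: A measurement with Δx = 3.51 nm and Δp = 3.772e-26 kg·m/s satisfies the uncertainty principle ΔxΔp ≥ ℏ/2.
Yes, it satisfies the uncertainty principle.

Calculate the product ΔxΔp:
ΔxΔp = (3.510e-09 m) × (3.772e-26 kg·m/s)
ΔxΔp = 1.324e-34 J·s

Compare to the minimum allowed value ℏ/2:
ℏ/2 = 5.273e-35 J·s

Since ΔxΔp = 1.324e-34 J·s ≥ 5.273e-35 J·s = ℏ/2,
the measurement satisfies the uncertainty principle.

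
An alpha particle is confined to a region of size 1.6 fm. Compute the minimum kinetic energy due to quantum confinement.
510.081 keV

Using the uncertainty principle:

1. Position uncertainty: Δx ≈ 1.600e-15 m
2. Minimum momentum uncertainty: Δp = ℏ/(2Δx) = 3.296e-20 kg·m/s
3. Minimum kinetic energy:
   KE = (Δp)²/(2m) = (3.296e-20)²/(2 × 6.645e-27 kg)
   KE = 8.172e-14 J = 510.081 keV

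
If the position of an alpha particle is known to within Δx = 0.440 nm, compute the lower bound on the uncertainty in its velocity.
18.035 m/s

Using the Heisenberg uncertainty principle and Δp = mΔv:
ΔxΔp ≥ ℏ/2
Δx(mΔv) ≥ ℏ/2

The minimum uncertainty in velocity is:
Δv_min = ℏ/(2mΔx)
Δv_min = (1.055e-34 J·s) / (2 × 6.645e-27 kg × 4.400e-10 m)
Δv_min = 1.804e+01 m/s = 18.035 m/s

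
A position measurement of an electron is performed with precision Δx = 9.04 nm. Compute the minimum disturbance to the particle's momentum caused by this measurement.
5.833 × 10^-27 kg·m/s

The uncertainty principle implies that measuring position disturbs momentum:
ΔxΔp ≥ ℏ/2

When we measure position with precision Δx, we necessarily introduce a momentum uncertainty:
Δp ≥ ℏ/(2Δx)
Δp_min = (1.055e-34 J·s) / (2 × 9.040e-09 m)
Δp_min = 5.833e-27 kg·m/s

The more precisely we measure position, the greater the momentum disturbance.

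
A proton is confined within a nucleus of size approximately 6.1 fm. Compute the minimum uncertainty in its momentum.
8.644 × 10^-21 kg·m/s

Using the Heisenberg uncertainty principle:
ΔxΔp ≥ ℏ/2

With Δx ≈ L = 6.100e-15 m (the confinement size):
Δp_min = ℏ/(2Δx)
Δp_min = (1.055e-34 J·s) / (2 × 6.100e-15 m)
Δp_min = 8.644e-21 kg·m/s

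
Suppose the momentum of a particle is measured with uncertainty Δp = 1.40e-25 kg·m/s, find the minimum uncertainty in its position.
376.633 pm

Using the Heisenberg uncertainty principle:
ΔxΔp ≥ ℏ/2

The minimum uncertainty in position is:
Δx_min = ℏ/(2Δp)
Δx_min = (1.055e-34 J·s) / (2 × 1.400e-25 kg·m/s)
Δx_min = 3.766e-10 m = 376.633 pm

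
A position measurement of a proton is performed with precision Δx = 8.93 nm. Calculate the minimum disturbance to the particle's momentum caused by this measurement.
5.905 × 10^-27 kg·m/s

The uncertainty principle implies that measuring position disturbs momentum:
ΔxΔp ≥ ℏ/2

When we measure position with precision Δx, we necessarily introduce a momentum uncertainty:
Δp ≥ ℏ/(2Δx)
Δp_min = (1.055e-34 J·s) / (2 × 8.930e-09 m)
Δp_min = 5.905e-27 kg·m/s

The more precisely we measure position, the greater the momentum disturbance.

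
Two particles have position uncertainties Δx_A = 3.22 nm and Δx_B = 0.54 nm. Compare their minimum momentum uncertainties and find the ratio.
Particle B has the larger minimum momentum uncertainty, by a factor of 5.96.

For each particle, the minimum momentum uncertainty is Δp_min = ℏ/(2Δx):

Particle A: Δp_A = ℏ/(2×3.220e-09 m) = 1.638e-26 kg·m/s
Particle B: Δp_B = ℏ/(2×5.400e-10 m) = 9.765e-26 kg·m/s

Ratio: Δp_B/Δp_A = 5.96

Since Δp_min ∝ 1/Δx, the particle with smaller position uncertainty (B) has larger momentum uncertainty.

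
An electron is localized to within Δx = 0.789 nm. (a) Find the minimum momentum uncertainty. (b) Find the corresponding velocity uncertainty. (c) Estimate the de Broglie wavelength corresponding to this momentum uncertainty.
(a) Δp_min = 6.683 × 10^-26 kg·m/s
(b) Δv_min = 73.364 km/s
(c) λ_dB = 9.915 nm

Step-by-step:

(a) From the uncertainty principle:
Δp_min = ℏ/(2Δx) = (1.055e-34 J·s)/(2 × 7.890e-10 m) = 6.683e-26 kg·m/s

(b) The velocity uncertainty:
Δv = Δp/m = (6.683e-26 kg·m/s)/(9.109e-31 kg) = 7.336e+04 m/s = 73.364 km/s

(c) The de Broglie wavelength for this momentum:
λ = h/p = (6.626e-34 J·s)/(6.683e-26 kg·m/s) = 9.915e-09 m = 9.915 nm

Note: The de Broglie wavelength is comparable to the localization size, as expected from wave-particle duality.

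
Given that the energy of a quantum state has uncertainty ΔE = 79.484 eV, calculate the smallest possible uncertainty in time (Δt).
4.141 as

Using the energy-time uncertainty principle:
ΔEΔt ≥ ℏ/2

The minimum uncertainty in time is:
Δt_min = ℏ/(2ΔE)
Δt_min = (1.055e-34 J·s) / (2 × 1.273e-17 J)
Δt_min = 4.141e-18 s = 4.141 as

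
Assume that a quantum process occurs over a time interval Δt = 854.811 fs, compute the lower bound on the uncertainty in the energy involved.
385.004 μeV

Using the energy-time uncertainty principle:
ΔEΔt ≥ ℏ/2

The minimum uncertainty in energy is:
ΔE_min = ℏ/(2Δt)
ΔE_min = (1.055e-34 J·s) / (2 × 8.548e-13 s)
ΔE_min = 6.168e-23 J = 385.004 μeV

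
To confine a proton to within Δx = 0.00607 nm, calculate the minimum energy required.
140.792 meV

Localizing a particle requires giving it sufficient momentum uncertainty:

1. From uncertainty principle: Δp ≥ ℏ/(2Δx)
   Δp_min = (1.055e-34 J·s) / (2 × 6.070e-12 m)
   Δp_min = 8.687e-24 kg·m/s

2. This momentum uncertainty corresponds to kinetic energy:
   KE ≈ (Δp)²/(2m) = (8.687e-24)²/(2 × 1.673e-27 kg)
   KE = 2.256e-20 J = 140.792 meV

Tighter localization requires more energy.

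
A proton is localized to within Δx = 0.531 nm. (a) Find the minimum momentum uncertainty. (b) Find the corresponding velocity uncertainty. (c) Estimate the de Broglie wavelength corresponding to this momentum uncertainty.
(a) Δp_min = 9.930 × 10^-26 kg·m/s
(b) Δv_min = 59.368 m/s
(c) λ_dB = 6.673 nm

Step-by-step:

(a) From the uncertainty principle:
Δp_min = ℏ/(2Δx) = (1.055e-34 J·s)/(2 × 5.310e-10 m) = 9.930e-26 kg·m/s

(b) The velocity uncertainty:
Δv = Δp/m = (9.930e-26 kg·m/s)/(1.673e-27 kg) = 5.937e+01 m/s = 59.368 m/s

(c) The de Broglie wavelength for this momentum:
λ = h/p = (6.626e-34 J·s)/(9.930e-26 kg·m/s) = 6.673e-09 m = 6.673 nm

Note: The de Broglie wavelength is comparable to the localization size, as expected from wave-particle duality.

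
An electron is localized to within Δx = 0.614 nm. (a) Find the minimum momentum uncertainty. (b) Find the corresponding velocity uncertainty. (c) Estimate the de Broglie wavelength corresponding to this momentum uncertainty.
(a) Δp_min = 8.588 × 10^-26 kg·m/s
(b) Δv_min = 94.273 km/s
(c) λ_dB = 7.716 nm

Step-by-step:

(a) From the uncertainty principle:
Δp_min = ℏ/(2Δx) = (1.055e-34 J·s)/(2 × 6.140e-10 m) = 8.588e-26 kg·m/s

(b) The velocity uncertainty:
Δv = Δp/m = (8.588e-26 kg·m/s)/(9.109e-31 kg) = 9.427e+04 m/s = 94.273 km/s

(c) The de Broglie wavelength for this momentum:
λ = h/p = (6.626e-34 J·s)/(8.588e-26 kg·m/s) = 7.716e-09 m = 7.716 nm

Note: The de Broglie wavelength is comparable to the localization size, as expected from wave-particle duality.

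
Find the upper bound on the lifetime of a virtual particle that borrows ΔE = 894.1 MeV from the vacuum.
3.681 × 10^-25 s

Using the energy-time uncertainty principle:
ΔEΔt ≥ ℏ/2

For a virtual particle borrowing energy ΔE, the maximum lifetime is:
Δt_max = ℏ/(2ΔE)

Converting energy:
ΔE = 894.1 MeV = 1.433e-10 J

Δt_max = (1.055e-34 J·s) / (2 × 1.433e-10 J)
Δt_max = 3.681e-25 s = 3.681 × 10^-25 s

Virtual particles with higher borrowed energy exist for shorter times.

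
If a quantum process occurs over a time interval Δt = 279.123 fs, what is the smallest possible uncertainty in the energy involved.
1.179 meV

Using the energy-time uncertainty principle:
ΔEΔt ≥ ℏ/2

The minimum uncertainty in energy is:
ΔE_min = ℏ/(2Δt)
ΔE_min = (1.055e-34 J·s) / (2 × 2.791e-13 s)
ΔE_min = 1.889e-22 J = 1.179 meV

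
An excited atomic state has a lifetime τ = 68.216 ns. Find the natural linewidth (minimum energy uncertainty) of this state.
4.824 neV

Using the energy-time uncertainty principle:
ΔEΔt ≥ ℏ/2

The lifetime τ represents the time uncertainty Δt.
The natural linewidth (minimum energy uncertainty) is:

ΔE = ℏ/(2τ)
ΔE = (1.055e-34 J·s) / (2 × 6.822e-08 s)
ΔE = 7.730e-28 J = 4.824 neV

This natural linewidth limits the precision of spectroscopic measurements.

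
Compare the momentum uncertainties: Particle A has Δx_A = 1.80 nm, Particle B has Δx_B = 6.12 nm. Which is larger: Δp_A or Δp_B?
Particle A has the larger minimum momentum uncertainty, by a factor of 3.40.

For each particle, the minimum momentum uncertainty is Δp_min = ℏ/(2Δx):

Particle A: Δp_A = ℏ/(2×1.800e-09 m) = 2.929e-26 kg·m/s
Particle B: Δp_B = ℏ/(2×6.120e-09 m) = 8.616e-27 kg·m/s

Ratio: Δp_A/Δp_B = 3.40

Since Δp_min ∝ 1/Δx, the particle with smaller position uncertainty (A) has larger momentum uncertainty.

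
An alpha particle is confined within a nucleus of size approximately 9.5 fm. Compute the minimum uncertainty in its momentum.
5.550 × 10^-21 kg·m/s

Using the Heisenberg uncertainty principle:
ΔxΔp ≥ ℏ/2

With Δx ≈ L = 9.500e-15 m (the confinement size):
Δp_min = ℏ/(2Δx)
Δp_min = (1.055e-34 J·s) / (2 × 9.500e-15 m)
Δp_min = 5.550e-21 kg·m/s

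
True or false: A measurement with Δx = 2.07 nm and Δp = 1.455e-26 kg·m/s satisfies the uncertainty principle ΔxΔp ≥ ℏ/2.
No, it violates the uncertainty principle (impossible measurement).

Calculate the product ΔxΔp:
ΔxΔp = (2.070e-09 m) × (1.455e-26 kg·m/s)
ΔxΔp = 3.012e-35 J·s

Compare to the minimum allowed value ℏ/2:
ℏ/2 = 5.273e-35 J·s

Since ΔxΔp = 3.012e-35 J·s < 5.273e-35 J·s = ℏ/2,
the measurement violates the uncertainty principle.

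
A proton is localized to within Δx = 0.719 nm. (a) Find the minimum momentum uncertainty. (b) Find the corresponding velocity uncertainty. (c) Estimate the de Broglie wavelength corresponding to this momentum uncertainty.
(a) Δp_min = 7.334 × 10^-26 kg·m/s
(b) Δv_min = 43.845 m/s
(c) λ_dB = 9.035 nm

Step-by-step:

(a) From the uncertainty principle:
Δp_min = ℏ/(2Δx) = (1.055e-34 J·s)/(2 × 7.190e-10 m) = 7.334e-26 kg·m/s

(b) The velocity uncertainty:
Δv = Δp/m = (7.334e-26 kg·m/s)/(1.673e-27 kg) = 4.384e+01 m/s = 43.845 m/s

(c) The de Broglie wavelength for this momentum:
λ = h/p = (6.626e-34 J·s)/(7.334e-26 kg·m/s) = 9.035e-09 m = 9.035 nm

Note: The de Broglie wavelength is comparable to the localization size, as expected from wave-particle duality.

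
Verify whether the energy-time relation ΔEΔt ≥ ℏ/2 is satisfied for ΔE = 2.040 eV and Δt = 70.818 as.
No, it violates the uncertainty relation.

Calculate the product ΔEΔt:
ΔE = 2.040 eV = 3.268e-19 J
ΔEΔt = (3.268e-19 J) × (7.082e-17 s)
ΔEΔt = 2.315e-35 J·s

Compare to the minimum allowed value ℏ/2:
ℏ/2 = 5.273e-35 J·s

Since ΔEΔt = 2.315e-35 J·s < 5.273e-35 J·s = ℏ/2,
this violates the uncertainty relation.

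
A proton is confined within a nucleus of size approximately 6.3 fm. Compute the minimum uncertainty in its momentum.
8.370 × 10^-21 kg·m/s

Using the Heisenberg uncertainty principle:
ΔxΔp ≥ ℏ/2

With Δx ≈ L = 6.300e-15 m (the confinement size):
Δp_min = ℏ/(2Δx)
Δp_min = (1.055e-34 J·s) / (2 × 6.300e-15 m)
Δp_min = 8.370e-21 kg·m/s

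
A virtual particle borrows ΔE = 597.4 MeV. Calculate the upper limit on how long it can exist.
5.509 × 10^-25 s

Using the energy-time uncertainty principle:
ΔEΔt ≥ ℏ/2

For a virtual particle borrowing energy ΔE, the maximum lifetime is:
Δt_max = ℏ/(2ΔE)

Converting energy:
ΔE = 597.4 MeV = 9.571e-11 J

Δt_max = (1.055e-34 J·s) / (2 × 9.571e-11 J)
Δt_max = 5.509e-25 s = 5.509 × 10^-25 s

Virtual particles with higher borrowed energy exist for shorter times.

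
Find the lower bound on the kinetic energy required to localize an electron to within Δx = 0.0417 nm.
5.478 eV

Localizing a particle requires giving it sufficient momentum uncertainty:

1. From uncertainty principle: Δp ≥ ℏ/(2Δx)
   Δp_min = (1.055e-34 J·s) / (2 × 4.170e-11 m)
   Δp_min = 1.264e-24 kg·m/s

2. This momentum uncertainty corresponds to kinetic energy:
   KE ≈ (Δp)²/(2m) = (1.264e-24)²/(2 × 9.109e-31 kg)
   KE = 8.776e-19 J = 5.478 eV

Tighter localization requires more energy.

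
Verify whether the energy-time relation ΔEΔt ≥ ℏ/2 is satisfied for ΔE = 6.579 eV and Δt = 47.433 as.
No, it violates the uncertainty relation.

Calculate the product ΔEΔt:
ΔE = 6.579 eV = 1.054e-18 J
ΔEΔt = (1.054e-18 J) × (4.743e-17 s)
ΔEΔt = 5.000e-35 J·s

Compare to the minimum allowed value ℏ/2:
ℏ/2 = 5.273e-35 J·s

Since ΔEΔt = 5.000e-35 J·s < 5.273e-35 J·s = ℏ/2,
this violates the uncertainty relation.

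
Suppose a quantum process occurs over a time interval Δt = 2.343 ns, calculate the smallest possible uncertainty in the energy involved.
140.463 neV

Using the energy-time uncertainty principle:
ΔEΔt ≥ ℏ/2

The minimum uncertainty in energy is:
ΔE_min = ℏ/(2Δt)
ΔE_min = (1.055e-34 J·s) / (2 × 2.343e-09 s)
ΔE_min = 2.250e-26 J = 140.463 neV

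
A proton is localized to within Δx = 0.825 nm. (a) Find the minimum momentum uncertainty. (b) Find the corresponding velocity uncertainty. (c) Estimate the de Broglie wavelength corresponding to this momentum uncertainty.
(a) Δp_min = 6.391 × 10^-26 kg·m/s
(b) Δv_min = 38.212 m/s
(c) λ_dB = 10.367 nm

Step-by-step:

(a) From the uncertainty principle:
Δp_min = ℏ/(2Δx) = (1.055e-34 J·s)/(2 × 8.250e-10 m) = 6.391e-26 kg·m/s

(b) The velocity uncertainty:
Δv = Δp/m = (6.391e-26 kg·m/s)/(1.673e-27 kg) = 3.821e+01 m/s = 38.212 m/s

(c) The de Broglie wavelength for this momentum:
λ = h/p = (6.626e-34 J·s)/(6.391e-26 kg·m/s) = 1.037e-08 m = 10.367 nm

Note: The de Broglie wavelength is comparable to the localization size, as expected from wave-particle duality.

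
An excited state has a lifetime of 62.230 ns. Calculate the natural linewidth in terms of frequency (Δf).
1.279 MHz

Using the energy-time uncertainty principle and E = hf:
ΔEΔt ≥ ℏ/2
hΔf·Δt ≥ ℏ/2

The minimum frequency uncertainty is:
Δf = ℏ/(2hτ) = 1/(4πτ)
Δf = 1/(4π × 6.223e-08 s)
Δf = 1.279e+06 Hz = 1.279 MHz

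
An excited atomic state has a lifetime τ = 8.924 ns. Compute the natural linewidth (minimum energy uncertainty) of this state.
36.879 neV

Using the energy-time uncertainty principle:
ΔEΔt ≥ ℏ/2

The lifetime τ represents the time uncertainty Δt.
The natural linewidth (minimum energy uncertainty) is:

ΔE = ℏ/(2τ)
ΔE = (1.055e-34 J·s) / (2 × 8.924e-09 s)
ΔE = 5.909e-27 J = 36.879 neV

This natural linewidth limits the precision of spectroscopic measurements.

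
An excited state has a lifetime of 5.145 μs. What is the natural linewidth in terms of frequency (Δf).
15.467 kHz

Using the energy-time uncertainty principle and E = hf:
ΔEΔt ≥ ℏ/2
hΔf·Δt ≥ ℏ/2

The minimum frequency uncertainty is:
Δf = ℏ/(2hτ) = 1/(4πτ)
Δf = 1/(4π × 5.145e-06 s)
Δf = 1.547e+04 Hz = 15.467 kHz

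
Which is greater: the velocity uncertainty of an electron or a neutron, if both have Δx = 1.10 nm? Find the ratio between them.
The electron has the larger minimum velocity uncertainty, by a ratio of 1838.7.

For both particles, Δp_min = ℏ/(2Δx) = 4.794e-26 kg·m/s (same for both).

The velocity uncertainty is Δv = Δp/m:
- electron: Δv = 4.794e-26 / 9.109e-31 = 5.262e+04 m/s = 52.622 km/s
- neutron: Δv = 4.794e-26 / 1.675e-27 = 2.862e+01 m/s = 28.619 m/s

Ratio: 5.262e+04 / 2.862e+01 = 1838.7

The lighter particle has larger velocity uncertainty because Δv ∝ 1/m.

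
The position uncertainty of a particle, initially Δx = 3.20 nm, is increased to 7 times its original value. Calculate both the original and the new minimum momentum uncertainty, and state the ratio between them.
Original Δp_min = 1.648 × 10^-26 kg·m/s; new Δp'_min = 2.354 × 10^-27 kg·m/s; ratio Δp'_min/Δp_min = 1/7.

From the uncertainty principle ΔxΔp ≥ ℏ/2, the minimum momentum uncertainty is Δp_min = ℏ/(2Δx).

Original (Δx = 3.20 nm = 3.200e-09 m):
Δp_min = (1.055e-34 J·s)/(2 × 3.200e-09 m) = 1.648e-26 kg·m/s

When Δx → 7Δx:
Δp'_min = ℏ/(2 × 7Δx) = (1/7) × ℏ/(2Δx) = (1/7) × Δp_min
Δp'_min = 1/7 × 1.648e-26 kg·m/s = 2.354e-27 kg·m/s

Since Δp_min ∝ 1/Δx, when Δx is increased to 7 times its original value, Δp_min decreases to 1/7 of its original value.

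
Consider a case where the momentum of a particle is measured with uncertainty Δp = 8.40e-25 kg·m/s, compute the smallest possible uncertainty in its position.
62.772 pm

Using the Heisenberg uncertainty principle:
ΔxΔp ≥ ℏ/2

The minimum uncertainty in position is:
Δx_min = ℏ/(2Δp)
Δx_min = (1.055e-34 J·s) / (2 × 8.400e-25 kg·m/s)
Δx_min = 6.277e-11 m = 62.772 pm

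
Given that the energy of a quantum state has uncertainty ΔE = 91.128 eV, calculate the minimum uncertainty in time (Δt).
3.611 as

Using the energy-time uncertainty principle:
ΔEΔt ≥ ℏ/2

The minimum uncertainty in time is:
Δt_min = ℏ/(2ΔE)
Δt_min = (1.055e-34 J·s) / (2 × 1.460e-17 J)
Δt_min = 3.611e-18 s = 3.611 as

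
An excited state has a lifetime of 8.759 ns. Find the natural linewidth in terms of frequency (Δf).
9.085 MHz

Using the energy-time uncertainty principle and E = hf:
ΔEΔt ≥ ℏ/2
hΔf·Δt ≥ ℏ/2

The minimum frequency uncertainty is:
Δf = ℏ/(2hτ) = 1/(4πτ)
Δf = 1/(4π × 8.759e-09 s)
Δf = 9.085e+06 Hz = 9.085 MHz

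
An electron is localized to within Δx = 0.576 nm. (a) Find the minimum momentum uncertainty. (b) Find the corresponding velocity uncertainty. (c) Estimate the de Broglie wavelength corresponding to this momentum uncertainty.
(a) Δp_min = 9.154 × 10^-26 kg·m/s
(b) Δv_min = 100.493 km/s
(c) λ_dB = 7.238 nm

Step-by-step:

(a) From the uncertainty principle:
Δp_min = ℏ/(2Δx) = (1.055e-34 J·s)/(2 × 5.760e-10 m) = 9.154e-26 kg·m/s

(b) The velocity uncertainty:
Δv = Δp/m = (9.154e-26 kg·m/s)/(9.109e-31 kg) = 1.005e+05 m/s = 100.493 km/s

(c) The de Broglie wavelength for this momentum:
λ = h/p = (6.626e-34 J·s)/(9.154e-26 kg·m/s) = 7.238e-09 m = 7.238 nm

Note: The de Broglie wavelength is comparable to the localization size, as expected from wave-particle duality.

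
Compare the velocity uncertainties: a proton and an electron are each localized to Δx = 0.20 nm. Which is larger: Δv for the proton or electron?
The electron has the larger minimum velocity uncertainty, by a ratio of 1836.2.

For both particles, Δp_min = ℏ/(2Δx) = 2.636e-25 kg·m/s (same for both).

The velocity uncertainty is Δv = Δp/m:
- proton: Δv = 2.636e-25 / 1.673e-27 = 1.576e+02 m/s = 157.623 m/s
- electron: Δv = 2.636e-25 / 9.109e-31 = 2.894e+05 m/s = 289.419 km/s

Ratio: 2.894e+05 / 1.576e+02 = 1836.2

The lighter particle has larger velocity uncertainty because Δv ∝ 1/m.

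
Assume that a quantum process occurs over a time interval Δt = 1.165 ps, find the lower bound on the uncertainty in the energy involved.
282.494 μeV

Using the energy-time uncertainty principle:
ΔEΔt ≥ ℏ/2

The minimum uncertainty in energy is:
ΔE_min = ℏ/(2Δt)
ΔE_min = (1.055e-34 J·s) / (2 × 1.165e-12 s)
ΔE_min = 4.526e-23 J = 282.494 μeV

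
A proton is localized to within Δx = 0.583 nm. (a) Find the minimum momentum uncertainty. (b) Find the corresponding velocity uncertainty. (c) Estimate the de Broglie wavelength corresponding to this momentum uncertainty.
(a) Δp_min = 9.044 × 10^-26 kg·m/s
(b) Δv_min = 54.073 m/s
(c) λ_dB = 7.326 nm

Step-by-step:

(a) From the uncertainty principle:
Δp_min = ℏ/(2Δx) = (1.055e-34 J·s)/(2 × 5.830e-10 m) = 9.044e-26 kg·m/s

(b) The velocity uncertainty:
Δv = Δp/m = (9.044e-26 kg·m/s)/(1.673e-27 kg) = 5.407e+01 m/s = 54.073 m/s

(c) The de Broglie wavelength for this momentum:
λ = h/p = (6.626e-34 J·s)/(9.044e-26 kg·m/s) = 7.326e-09 m = 7.326 nm

Note: The de Broglie wavelength is comparable to the localization size, as expected from wave-particle duality.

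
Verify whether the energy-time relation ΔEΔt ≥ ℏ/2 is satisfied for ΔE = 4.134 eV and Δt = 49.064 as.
No, it violates the uncertainty relation.

Calculate the product ΔEΔt:
ΔE = 4.134 eV = 6.623e-19 J
ΔEΔt = (6.623e-19 J) × (4.906e-17 s)
ΔEΔt = 3.250e-35 J·s

Compare to the minimum allowed value ℏ/2:
ℏ/2 = 5.273e-35 J·s

Since ΔEΔt = 3.250e-35 J·s < 5.273e-35 J·s = ℏ/2,
this violates the uncertainty relation.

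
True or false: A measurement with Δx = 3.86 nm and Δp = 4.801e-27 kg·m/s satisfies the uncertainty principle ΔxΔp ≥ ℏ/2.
No, it violates the uncertainty principle (impossible measurement).

Calculate the product ΔxΔp:
ΔxΔp = (3.860e-09 m) × (4.801e-27 kg·m/s)
ΔxΔp = 1.853e-35 J·s

Compare to the minimum allowed value ℏ/2:
ℏ/2 = 5.273e-35 J·s

Since ΔxΔp = 1.853e-35 J·s < 5.273e-35 J·s = ℏ/2,
the measurement violates the uncertainty principle.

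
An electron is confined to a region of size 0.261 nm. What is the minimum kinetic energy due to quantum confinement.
139.824 meV

Using the uncertainty principle:

1. Position uncertainty: Δx ≈ 2.610e-10 m
2. Minimum momentum uncertainty: Δp = ℏ/(2Δx) = 2.020e-25 kg·m/s
3. Minimum kinetic energy:
   KE = (Δp)²/(2m) = (2.020e-25)²/(2 × 9.109e-31 kg)
   KE = 2.240e-20 J = 139.824 meV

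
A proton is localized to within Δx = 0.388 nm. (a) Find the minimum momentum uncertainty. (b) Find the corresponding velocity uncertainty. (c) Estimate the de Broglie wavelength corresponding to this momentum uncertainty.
(a) Δp_min = 1.359 × 10^-25 kg·m/s
(b) Δv_min = 81.249 m/s
(c) λ_dB = 4.876 nm

Step-by-step:

(a) From the uncertainty principle:
Δp_min = ℏ/(2Δx) = (1.055e-34 J·s)/(2 × 3.880e-10 m) = 1.359e-25 kg·m/s

(b) The velocity uncertainty:
Δv = Δp/m = (1.359e-25 kg·m/s)/(1.673e-27 kg) = 8.125e+01 m/s = 81.249 m/s

(c) The de Broglie wavelength for this momentum:
λ = h/p = (6.626e-34 J·s)/(1.359e-25 kg·m/s) = 4.876e-09 m = 4.876 nm

Note: The de Broglie wavelength is comparable to the localization size, as expected from wave-particle duality.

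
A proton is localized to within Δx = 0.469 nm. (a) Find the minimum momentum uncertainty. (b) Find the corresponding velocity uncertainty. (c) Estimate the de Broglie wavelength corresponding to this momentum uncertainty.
(a) Δp_min = 1.124 × 10^-25 kg·m/s
(b) Δv_min = 67.216 m/s
(c) λ_dB = 5.894 nm

Step-by-step:

(a) From the uncertainty principle:
Δp_min = ℏ/(2Δx) = (1.055e-34 J·s)/(2 × 4.690e-10 m) = 1.124e-25 kg·m/s

(b) The velocity uncertainty:
Δv = Δp/m = (1.124e-25 kg·m/s)/(1.673e-27 kg) = 6.722e+01 m/s = 67.216 m/s

(c) The de Broglie wavelength for this momentum:
λ = h/p = (6.626e-34 J·s)/(1.124e-25 kg·m/s) = 5.894e-09 m = 5.894 nm

Note: The de Broglie wavelength is comparable to the localization size, as expected from wave-particle duality.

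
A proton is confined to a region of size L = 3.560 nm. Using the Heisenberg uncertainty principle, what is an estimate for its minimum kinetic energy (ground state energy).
409.312 neV

Using the uncertainty principle to estimate ground state energy:

1. The position uncertainty is approximately the confinement size:
   Δx ≈ L = 3.560e-09 m

2. From ΔxΔp ≥ ℏ/2, the minimum momentum uncertainty is:
   Δp ≈ ℏ/(2L) = 1.481e-26 kg·m/s

3. The kinetic energy is approximately:
   KE ≈ (Δp)²/(2m) = (1.481e-26)²/(2 × 1.673e-27 kg)
   KE ≈ 6.558e-26 J = 409.312 neV

This is an order-of-magnitude estimate of the ground state energy.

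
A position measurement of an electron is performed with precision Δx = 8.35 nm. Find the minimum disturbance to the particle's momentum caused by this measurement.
6.315 × 10^-27 kg·m/s

The uncertainty principle implies that measuring position disturbs momentum:
ΔxΔp ≥ ℏ/2

When we measure position with precision Δx, we necessarily introduce a momentum uncertainty:
Δp ≥ ℏ/(2Δx)
Δp_min = (1.055e-34 J·s) / (2 × 8.350e-09 m)
Δp_min = 6.315e-27 kg·m/s

The more precisely we measure position, the greater the momentum disturbance.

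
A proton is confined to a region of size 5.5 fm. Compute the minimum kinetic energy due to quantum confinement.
171.486 keV

Using the uncertainty principle:

1. Position uncertainty: Δx ≈ 5.500e-15 m
2. Minimum momentum uncertainty: Δp = ℏ/(2Δx) = 9.587e-21 kg·m/s
3. Minimum kinetic energy:
   KE = (Δp)²/(2m) = (9.587e-21)²/(2 × 1.673e-27 kg)
   KE = 2.748e-14 J = 171.486 keV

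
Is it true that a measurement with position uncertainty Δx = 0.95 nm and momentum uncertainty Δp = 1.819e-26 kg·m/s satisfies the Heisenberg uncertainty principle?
No, it violates the uncertainty principle (impossible measurement).

Calculate the product ΔxΔp:
ΔxΔp = (9.500e-10 m) × (1.819e-26 kg·m/s)
ΔxΔp = 1.728e-35 J·s

Compare to the minimum allowed value ℏ/2:
ℏ/2 = 5.273e-35 J·s

Since ΔxΔp = 1.728e-35 J·s < 5.273e-35 J·s = ℏ/2,
the measurement violates the uncertainty principle.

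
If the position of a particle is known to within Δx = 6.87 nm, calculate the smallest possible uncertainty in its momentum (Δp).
7.675 × 10^-27 kg·m/s

Using the Heisenberg uncertainty principle:
ΔxΔp ≥ ℏ/2

The minimum uncertainty in momentum is:
Δp_min = ℏ/(2Δx)
Δp_min = (1.055e-34 J·s) / (2 × 6.870e-09 m)
Δp_min = 7.675e-27 kg·m/s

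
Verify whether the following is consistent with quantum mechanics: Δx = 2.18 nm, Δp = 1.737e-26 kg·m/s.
No, it violates the uncertainty principle (impossible measurement).

Calculate the product ΔxΔp:
ΔxΔp = (2.180e-09 m) × (1.737e-26 kg·m/s)
ΔxΔp = 3.787e-35 J·s

Compare to the minimum allowed value ℏ/2:
ℏ/2 = 5.273e-35 J·s

Since ΔxΔp = 3.787e-35 J·s < 5.273e-35 J·s = ℏ/2,
the measurement violates the uncertainty principle.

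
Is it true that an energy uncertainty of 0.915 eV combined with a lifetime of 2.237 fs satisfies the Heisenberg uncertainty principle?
Yes, it satisfies the uncertainty relation.

Calculate the product ΔEΔt:
ΔE = 0.915 eV = 1.466e-19 J
ΔEΔt = (1.466e-19 J) × (2.237e-15 s)
ΔEΔt = 3.279e-34 J·s

Compare to the minimum allowed value ℏ/2:
ℏ/2 = 5.273e-35 J·s

Since ΔEΔt = 3.279e-34 J·s ≥ 5.273e-35 J·s = ℏ/2,
this satisfies the uncertainty relation.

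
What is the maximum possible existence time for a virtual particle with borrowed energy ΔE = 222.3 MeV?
1.480 ys

Using the energy-time uncertainty principle:
ΔEΔt ≥ ℏ/2

For a virtual particle borrowing energy ΔE, the maximum lifetime is:
Δt_max = ℏ/(2ΔE)

Converting energy:
ΔE = 222.3 MeV = 3.562e-11 J

Δt_max = (1.055e-34 J·s) / (2 × 3.562e-11 J)
Δt_max = 1.480e-24 s = 1.480 ys

Virtual particles with higher borrowed energy exist for shorter times.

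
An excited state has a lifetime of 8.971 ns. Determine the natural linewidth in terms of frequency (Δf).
8.871 MHz

Using the energy-time uncertainty principle and E = hf:
ΔEΔt ≥ ℏ/2
hΔf·Δt ≥ ℏ/2

The minimum frequency uncertainty is:
Δf = ℏ/(2hτ) = 1/(4πτ)
Δf = 1/(4π × 8.971e-09 s)
Δf = 8.871e+06 Hz = 8.871 MHz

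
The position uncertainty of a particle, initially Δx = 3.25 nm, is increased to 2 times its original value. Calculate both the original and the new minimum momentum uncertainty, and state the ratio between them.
Original Δp_min = 1.622 × 10^-26 kg·m/s; new Δp'_min = 8.112 × 10^-27 kg·m/s; ratio Δp'_min/Δp_min = 1/2.

From the uncertainty principle ΔxΔp ≥ ℏ/2, the minimum momentum uncertainty is Δp_min = ℏ/(2Δx).

Original (Δx = 3.25 nm = 3.250e-09 m):
Δp_min = (1.055e-34 J·s)/(2 × 3.250e-09 m) = 1.622e-26 kg·m/s

When Δx → 2Δx:
Δp'_min = ℏ/(2 × 2Δx) = (1/2) × ℏ/(2Δx) = (1/2) × Δp_min
Δp'_min = 1/2 × 1.622e-26 kg·m/s = 8.112e-27 kg·m/s

Since Δp_min ∝ 1/Δx, when Δx is increased to 2 times its original value, Δp_min decreases to 1/2 of its original value.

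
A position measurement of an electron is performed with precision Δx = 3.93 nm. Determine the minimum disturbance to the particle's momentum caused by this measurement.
1.342 × 10^-26 kg·m/s

The uncertainty principle implies that measuring position disturbs momentum:
ΔxΔp ≥ ℏ/2

When we measure position with precision Δx, we necessarily introduce a momentum uncertainty:
Δp ≥ ℏ/(2Δx)
Δp_min = (1.055e-34 J·s) / (2 × 3.930e-09 m)
Δp_min = 1.342e-26 kg·m/s

The more precisely we measure position, the greater the momentum disturbance.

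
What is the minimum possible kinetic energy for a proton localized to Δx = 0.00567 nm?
161.357 meV

Localizing a particle requires giving it sufficient momentum uncertainty:

1. From uncertainty principle: Δp ≥ ℏ/(2Δx)
   Δp_min = (1.055e-34 J·s) / (2 × 5.670e-12 m)
   Δp_min = 9.300e-24 kg·m/s

2. This momentum uncertainty corresponds to kinetic energy:
   KE ≈ (Δp)²/(2m) = (9.300e-24)²/(2 × 1.673e-27 kg)
   KE = 2.585e-20 J = 161.357 meV

Tighter localization requires more energy.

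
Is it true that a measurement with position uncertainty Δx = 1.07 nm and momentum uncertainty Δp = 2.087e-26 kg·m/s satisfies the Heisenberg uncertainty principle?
No, it violates the uncertainty principle (impossible measurement).

Calculate the product ΔxΔp:
ΔxΔp = (1.070e-09 m) × (2.087e-26 kg·m/s)
ΔxΔp = 2.233e-35 J·s

Compare to the minimum allowed value ℏ/2:
ℏ/2 = 5.273e-35 J·s

Since ΔxΔp = 2.233e-35 J·s < 5.273e-35 J·s = ℏ/2,
the measurement violates the uncertainty principle.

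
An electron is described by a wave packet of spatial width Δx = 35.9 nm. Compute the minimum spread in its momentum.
1.469 × 10^-27 kg·m/s

For a wave packet, the spatial width Δx and momentum spread Δp are related by the uncertainty principle:
ΔxΔp ≥ ℏ/2

The minimum momentum spread is:
Δp_min = ℏ/(2Δx)
Δp_min = (1.055e-34 J·s) / (2 × 3.590e-08 m)
Δp_min = 1.469e-27 kg·m/s

A wave packet cannot have both a well-defined position and well-defined momentum.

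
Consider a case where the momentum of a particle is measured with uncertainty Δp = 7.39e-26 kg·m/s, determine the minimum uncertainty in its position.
713.513 pm

Using the Heisenberg uncertainty principle:
ΔxΔp ≥ ℏ/2

The minimum uncertainty in position is:
Δx_min = ℏ/(2Δp)
Δx_min = (1.055e-34 J·s) / (2 × 7.390e-26 kg·m/s)
Δx_min = 7.135e-10 m = 713.513 pm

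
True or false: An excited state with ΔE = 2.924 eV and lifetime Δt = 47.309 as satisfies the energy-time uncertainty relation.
No, it violates the uncertainty relation.

Calculate the product ΔEΔt:
ΔE = 2.924 eV = 4.685e-19 J
ΔEΔt = (4.685e-19 J) × (4.731e-17 s)
ΔEΔt = 2.216e-35 J·s

Compare to the minimum allowed value ℏ/2:
ℏ/2 = 5.273e-35 J·s

Since ΔEΔt = 2.216e-35 J·s < 5.273e-35 J·s = ℏ/2,
this violates the uncertainty relation.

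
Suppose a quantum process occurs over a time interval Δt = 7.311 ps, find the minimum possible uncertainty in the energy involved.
45.015 μeV

Using the energy-time uncertainty principle:
ΔEΔt ≥ ℏ/2

The minimum uncertainty in energy is:
ΔE_min = ℏ/(2Δt)
ΔE_min = (1.055e-34 J·s) / (2 × 7.311e-12 s)
ΔE_min = 7.212e-24 J = 45.015 μeV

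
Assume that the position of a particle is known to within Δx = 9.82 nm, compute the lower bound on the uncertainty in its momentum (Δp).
5.370 × 10^-27 kg·m/s

Using the Heisenberg uncertainty principle:
ΔxΔp ≥ ℏ/2

The minimum uncertainty in momentum is:
Δp_min = ℏ/(2Δx)
Δp_min = (1.055e-34 J·s) / (2 × 9.820e-09 m)
Δp_min = 5.370e-27 kg·m/s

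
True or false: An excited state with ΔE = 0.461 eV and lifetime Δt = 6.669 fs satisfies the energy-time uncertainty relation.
Yes, it satisfies the uncertainty relation.

Calculate the product ΔEΔt:
ΔE = 0.461 eV = 7.386e-20 J
ΔEΔt = (7.386e-20 J) × (6.669e-15 s)
ΔEΔt = 4.926e-34 J·s

Compare to the minimum allowed value ℏ/2:
ℏ/2 = 5.273e-35 J·s

Since ΔEΔt = 4.926e-34 J·s ≥ 5.273e-35 J·s = ℏ/2,
this satisfies the uncertainty relation.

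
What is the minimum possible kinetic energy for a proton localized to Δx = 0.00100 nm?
5.187 eV

Localizing a particle requires giving it sufficient momentum uncertainty:

1. From uncertainty principle: Δp ≥ ℏ/(2Δx)
   Δp_min = (1.055e-34 J·s) / (2 × 1.000e-12 m)
   Δp_min = 5.273e-23 kg·m/s

2. This momentum uncertainty corresponds to kinetic energy:
   KE ≈ (Δp)²/(2m) = (5.273e-23)²/(2 × 1.673e-27 kg)
   KE = 8.311e-19 J = 5.187 eV

Tighter localization requires more energy.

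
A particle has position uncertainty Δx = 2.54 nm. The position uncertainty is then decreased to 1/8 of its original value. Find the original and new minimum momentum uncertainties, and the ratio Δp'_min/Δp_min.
Original Δp_min = 2.076 × 10^-26 kg·m/s; new Δp'_min = 1.661 × 10^-25 kg·m/s; ratio Δp'_min/Δp_min = 8.

From the uncertainty principle ΔxΔp ≥ ℏ/2, the minimum momentum uncertainty is Δp_min = ℏ/(2Δx).

Original (Δx = 2.54 nm = 2.540e-09 m):
Δp_min = (1.055e-34 J·s)/(2 × 2.540e-09 m) = 2.076e-26 kg·m/s

When Δx → (1/8)Δx:
Δp'_min = ℏ/(2 × (1/8)Δx) = 8 × ℏ/(2Δx) = 8 × Δp_min
Δp'_min = 8 × 2.076e-26 kg·m/s = 1.661e-25 kg·m/s

Since Δp_min ∝ 1/Δx, when Δx is decreased to 1/8 of its original value, Δp_min increases to 8 times its original value.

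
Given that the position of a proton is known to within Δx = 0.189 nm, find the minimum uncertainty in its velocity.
166.796 m/s

Using the Heisenberg uncertainty principle and Δp = mΔv:
ΔxΔp ≥ ℏ/2
Δx(mΔv) ≥ ℏ/2

The minimum uncertainty in velocity is:
Δv_min = ℏ/(2mΔx)
Δv_min = (1.055e-34 J·s) / (2 × 1.673e-27 kg × 1.890e-10 m)
Δv_min = 1.668e+02 m/s = 166.796 m/s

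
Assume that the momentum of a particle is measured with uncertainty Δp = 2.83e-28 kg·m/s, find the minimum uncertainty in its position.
186.320 nm

Using the Heisenberg uncertainty principle:
ΔxΔp ≥ ℏ/2

The minimum uncertainty in position is:
Δx_min = ℏ/(2Δp)
Δx_min = (1.055e-34 J·s) / (2 × 2.830e-28 kg·m/s)
Δx_min = 1.863e-07 m = 186.320 nm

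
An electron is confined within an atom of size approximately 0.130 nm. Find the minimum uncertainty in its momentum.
4.056 × 10^-25 kg·m/s

Using the Heisenberg uncertainty principle:
ΔxΔp ≥ ℏ/2

With Δx ≈ L = 1.300e-10 m (the confinement size):
Δp_min = ℏ/(2Δx)
Δp_min = (1.055e-34 J·s) / (2 × 1.300e-10 m)
Δp_min = 4.056e-25 kg·m/s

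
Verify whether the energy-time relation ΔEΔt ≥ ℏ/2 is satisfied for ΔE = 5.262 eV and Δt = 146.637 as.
Yes, it satisfies the uncertainty relation.

Calculate the product ΔEΔt:
ΔE = 5.262 eV = 8.431e-19 J
ΔEΔt = (8.431e-19 J) × (1.466e-16 s)
ΔEΔt = 1.236e-34 J·s

Compare to the minimum allowed value ℏ/2:
ℏ/2 = 5.273e-35 J·s

Since ΔEΔt = 1.236e-34 J·s ≥ 5.273e-35 J·s = ℏ/2,
this satisfies the uncertainty relation.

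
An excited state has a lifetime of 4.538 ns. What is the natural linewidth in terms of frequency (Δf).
17.536 MHz

Using the energy-time uncertainty principle and E = hf:
ΔEΔt ≥ ℏ/2
hΔf·Δt ≥ ℏ/2

The minimum frequency uncertainty is:
Δf = ℏ/(2hτ) = 1/(4πτ)
Δf = 1/(4π × 4.538e-09 s)
Δf = 1.754e+07 Hz = 17.536 MHz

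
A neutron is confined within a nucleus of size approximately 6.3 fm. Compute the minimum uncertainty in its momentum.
8.370 × 10^-21 kg·m/s

Using the Heisenberg uncertainty principle:
ΔxΔp ≥ ℏ/2

With Δx ≈ L = 6.300e-15 m (the confinement size):
Δp_min = ℏ/(2Δx)
Δp_min = (1.055e-34 J·s) / (2 × 6.300e-15 m)
Δp_min = 8.370e-21 kg·m/s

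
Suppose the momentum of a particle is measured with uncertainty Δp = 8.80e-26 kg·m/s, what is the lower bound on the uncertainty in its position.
599.189 pm

Using the Heisenberg uncertainty principle:
ΔxΔp ≥ ℏ/2

The minimum uncertainty in position is:
Δx_min = ℏ/(2Δp)
Δx_min = (1.055e-34 J·s) / (2 × 8.800e-26 kg·m/s)
Δx_min = 5.992e-10 m = 599.189 pm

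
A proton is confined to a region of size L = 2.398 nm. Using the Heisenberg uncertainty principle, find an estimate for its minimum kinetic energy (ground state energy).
902.102 neV

Using the uncertainty principle to estimate ground state energy:

1. The position uncertainty is approximately the confinement size:
   Δx ≈ L = 2.398e-09 m

2. From ΔxΔp ≥ ℏ/2, the minimum momentum uncertainty is:
   Δp ≈ ℏ/(2L) = 2.199e-26 kg·m/s

3. The kinetic energy is approximately:
   KE ≈ (Δp)²/(2m) = (2.199e-26)²/(2 × 1.673e-27 kg)
   KE ≈ 1.445e-25 J = 902.102 neV

This is an order-of-magnitude estimate of the ground state energy.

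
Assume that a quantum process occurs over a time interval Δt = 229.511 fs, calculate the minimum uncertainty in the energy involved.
1.434 meV

Using the energy-time uncertainty principle:
ΔEΔt ≥ ℏ/2

The minimum uncertainty in energy is:
ΔE_min = ℏ/(2Δt)
ΔE_min = (1.055e-34 J·s) / (2 × 2.295e-13 s)
ΔE_min = 2.297e-22 J = 1.434 meV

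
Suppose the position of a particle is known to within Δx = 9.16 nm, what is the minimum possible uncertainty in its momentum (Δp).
5.756 × 10^-27 kg·m/s

Using the Heisenberg uncertainty principle:
ΔxΔp ≥ ℏ/2

The minimum uncertainty in momentum is:
Δp_min = ℏ/(2Δx)
Δp_min = (1.055e-34 J·s) / (2 × 9.160e-09 m)
Δp_min = 5.756e-27 kg·m/s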